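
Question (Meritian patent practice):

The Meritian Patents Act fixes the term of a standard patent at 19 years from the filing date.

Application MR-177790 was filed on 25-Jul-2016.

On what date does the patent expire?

2035-07-25

Filing date + 19 years → 25 July 2035.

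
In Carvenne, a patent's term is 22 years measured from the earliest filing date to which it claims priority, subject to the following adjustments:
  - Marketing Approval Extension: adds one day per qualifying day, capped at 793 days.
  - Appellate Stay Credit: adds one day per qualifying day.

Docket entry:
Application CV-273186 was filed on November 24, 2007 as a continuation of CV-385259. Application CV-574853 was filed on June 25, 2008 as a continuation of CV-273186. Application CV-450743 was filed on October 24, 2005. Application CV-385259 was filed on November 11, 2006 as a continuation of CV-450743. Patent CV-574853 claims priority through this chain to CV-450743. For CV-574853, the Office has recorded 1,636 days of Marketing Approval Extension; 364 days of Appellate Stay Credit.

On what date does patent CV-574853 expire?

December 24, 2030

Earliest priority filing: 24 October 2005.
Base term: 24 October 2005 + 22 years → 24 October 2027.
Marketing Approval Extension: 1636 days claimed exceeds the 793-day cap, so +793 days → 25 December 2029.
Appellate Stay Credit: +364 days → 24 December 2030.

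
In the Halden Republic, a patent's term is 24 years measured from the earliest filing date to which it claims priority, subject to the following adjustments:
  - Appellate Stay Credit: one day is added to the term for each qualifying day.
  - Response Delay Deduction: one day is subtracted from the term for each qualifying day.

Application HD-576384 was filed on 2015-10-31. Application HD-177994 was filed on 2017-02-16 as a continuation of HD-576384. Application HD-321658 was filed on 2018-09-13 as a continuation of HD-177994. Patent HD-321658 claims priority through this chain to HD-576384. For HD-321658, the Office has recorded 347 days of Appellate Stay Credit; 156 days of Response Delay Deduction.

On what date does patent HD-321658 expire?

May 9, 2040

Earliest priority filing: 31 October 2015.
Base term: 31 October 2015 + 24 years → 31 October 2039.
Appellate Stay Credit: +347 days → 12 October 2040.
Response Delay Deduction: −156 days → 9 May 2040.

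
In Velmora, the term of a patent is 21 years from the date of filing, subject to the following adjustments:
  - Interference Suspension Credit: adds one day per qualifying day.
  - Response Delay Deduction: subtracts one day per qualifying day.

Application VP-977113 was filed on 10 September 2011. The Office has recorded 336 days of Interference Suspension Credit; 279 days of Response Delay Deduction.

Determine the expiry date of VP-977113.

2032-11-06

Base term: filing date + 21 years → 10 September 2032.
Interference Suspension Credit: +336 days → 12 August 2033.
Response Delay Deduction: −279 days → 6 November 2032.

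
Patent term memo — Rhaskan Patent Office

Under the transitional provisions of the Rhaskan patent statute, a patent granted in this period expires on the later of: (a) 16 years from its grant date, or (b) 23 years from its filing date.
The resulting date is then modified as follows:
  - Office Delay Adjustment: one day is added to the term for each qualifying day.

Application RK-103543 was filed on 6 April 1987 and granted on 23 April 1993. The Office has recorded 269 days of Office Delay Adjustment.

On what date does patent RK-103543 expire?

(a) grant + 16 years → 23 April 2009.
(b) filing + 23 years → 6 April 2010.
Later of the two: 6 April 2010.
Office Delay Adjustment: +269 days → 31 December 2010.

December 31, 2010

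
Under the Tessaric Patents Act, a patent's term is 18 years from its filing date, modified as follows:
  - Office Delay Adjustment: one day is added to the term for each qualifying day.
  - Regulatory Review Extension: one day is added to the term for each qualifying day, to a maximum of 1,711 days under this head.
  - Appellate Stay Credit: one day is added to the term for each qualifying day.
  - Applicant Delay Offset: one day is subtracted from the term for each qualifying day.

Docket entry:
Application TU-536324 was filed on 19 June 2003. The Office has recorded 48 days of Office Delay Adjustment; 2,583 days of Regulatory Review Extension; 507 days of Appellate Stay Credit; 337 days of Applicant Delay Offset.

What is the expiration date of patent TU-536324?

September 30, 2026

Base term: filing date + 18 years → 19 June 2021.
Office Delay Adjustment: +48 days → 6 August 2021.
Regulatory Review Extension: 2583 days claimed exceeds the 1711-day cap, so +1711 days → 13 April 2026.
Appellate Stay Credit: +507 days → 2 September 2027.
Applicant Delay Offset: −337 days → 30 September 2026.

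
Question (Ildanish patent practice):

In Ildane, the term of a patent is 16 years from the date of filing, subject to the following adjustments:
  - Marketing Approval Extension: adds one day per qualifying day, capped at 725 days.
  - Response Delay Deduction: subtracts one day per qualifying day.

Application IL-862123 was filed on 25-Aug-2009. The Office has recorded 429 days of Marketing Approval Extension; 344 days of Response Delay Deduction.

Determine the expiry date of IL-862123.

Base term: filing date + 16 years → 25 August 2025.
Marketing Approval Extension: 429 days (within the 725-day cap) → +429 days → 28 October 2026.
Response Delay Deduction: −344 days → 18 November 2025.

November 18, 2025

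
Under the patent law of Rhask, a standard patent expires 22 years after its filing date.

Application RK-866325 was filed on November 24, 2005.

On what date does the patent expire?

Filing date + 22 years → 24 November 2027.

2027-11-24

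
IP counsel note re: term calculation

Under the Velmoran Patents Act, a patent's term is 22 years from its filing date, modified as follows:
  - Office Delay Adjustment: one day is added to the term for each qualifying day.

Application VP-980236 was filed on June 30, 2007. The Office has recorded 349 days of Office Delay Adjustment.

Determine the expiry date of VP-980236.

Base term: filing date + 22 years → 30 June 2029.
Office Delay Adjustment: +349 days → 14 June 2030.

June 14, 2030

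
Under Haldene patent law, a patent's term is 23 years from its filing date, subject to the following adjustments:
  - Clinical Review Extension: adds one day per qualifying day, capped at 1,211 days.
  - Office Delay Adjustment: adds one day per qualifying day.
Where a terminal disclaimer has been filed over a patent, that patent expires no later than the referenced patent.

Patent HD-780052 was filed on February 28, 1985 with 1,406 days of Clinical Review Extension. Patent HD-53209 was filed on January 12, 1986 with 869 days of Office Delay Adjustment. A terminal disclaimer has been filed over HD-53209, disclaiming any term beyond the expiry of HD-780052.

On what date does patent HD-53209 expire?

May 31, 2011

Natural term of HD-53209:
  Base: filing + 23 years → 12 January 2009.
  Office Delay Adjustment: +869 days → 31 May 2011.
Expiry of referenced patent HD-780052:
  Base: filing + 23 years → 28 February 2008.
  Clinical Review Extension: 1406 days claimed exceeds the 1211-day cap, so +1211 days → 23 June 2011.
Terminal disclaimer: HD-53209 expires on the earlier of 31 May 2011 and 23 June 2011.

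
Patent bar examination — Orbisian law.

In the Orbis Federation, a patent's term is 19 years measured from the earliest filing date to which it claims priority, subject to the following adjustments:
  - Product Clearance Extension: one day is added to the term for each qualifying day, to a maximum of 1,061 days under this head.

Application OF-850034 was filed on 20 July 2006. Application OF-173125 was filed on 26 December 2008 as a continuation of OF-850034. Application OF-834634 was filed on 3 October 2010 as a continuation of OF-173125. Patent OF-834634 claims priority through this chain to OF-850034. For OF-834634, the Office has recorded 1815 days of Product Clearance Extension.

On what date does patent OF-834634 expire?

2028-06-15

Earliest priority filing: 20 July 2006.
Base term: 20 July 2006 + 19 years → 20 July 2025.
Product Clearance Extension: 1815 days claimed exceeds the 1061-day cap, so +1061 days → 15 June 2028.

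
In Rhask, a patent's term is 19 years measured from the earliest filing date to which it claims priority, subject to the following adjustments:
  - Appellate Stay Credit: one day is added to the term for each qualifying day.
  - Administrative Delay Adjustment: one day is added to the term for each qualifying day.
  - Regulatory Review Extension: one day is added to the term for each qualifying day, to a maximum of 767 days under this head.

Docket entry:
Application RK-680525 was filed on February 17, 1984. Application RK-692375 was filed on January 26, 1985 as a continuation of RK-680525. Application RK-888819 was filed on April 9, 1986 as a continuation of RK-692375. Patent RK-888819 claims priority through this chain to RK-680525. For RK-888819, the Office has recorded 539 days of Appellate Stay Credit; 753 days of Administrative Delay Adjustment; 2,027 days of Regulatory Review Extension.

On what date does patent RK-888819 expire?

October 7, 2008

Earliest priority filing: 17 February 1984.
Base term: 17 February 1984 + 19 years → 17 February 2003.
Appellate Stay Credit: +539 days → 9 August 2004.
Administrative Delay Adjustment: +753 days → 1 September 2006.
Regulatory Review Extension: 2027 days claimed exceeds the 767-day cap, so +767 days → 7 October 2008.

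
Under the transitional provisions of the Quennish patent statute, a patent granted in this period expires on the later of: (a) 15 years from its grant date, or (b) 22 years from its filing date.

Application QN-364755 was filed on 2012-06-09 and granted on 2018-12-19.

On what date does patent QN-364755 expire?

June 9, 2034

(a) grant + 15 years → 19 December 2033.
(b) filing + 22 years → 9 June 2034.
Later of the two: 9 June 2034.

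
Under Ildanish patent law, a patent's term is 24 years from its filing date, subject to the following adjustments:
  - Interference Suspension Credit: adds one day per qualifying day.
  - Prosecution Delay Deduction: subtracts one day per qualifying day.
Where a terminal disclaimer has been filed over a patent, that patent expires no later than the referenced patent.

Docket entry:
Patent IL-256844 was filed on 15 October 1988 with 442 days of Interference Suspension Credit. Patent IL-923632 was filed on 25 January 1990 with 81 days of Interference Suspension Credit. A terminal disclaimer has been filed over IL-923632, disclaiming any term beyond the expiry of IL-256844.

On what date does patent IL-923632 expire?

Natural term of IL-923632:
  Base: filing + 24 years → 25 January 2014.
  Interference Suspension Credit: +81 days → 16 April 2014.
Expiry of referenced patent IL-256844:
  Base: filing + 24 years → 15 October 2012.
  Interference Suspension Credit: +442 days → 31 December 2013.
Terminal disclaimer: IL-923632 expires on the earlier of 16 April 2014 and 31 December 2013.

December 31, 2013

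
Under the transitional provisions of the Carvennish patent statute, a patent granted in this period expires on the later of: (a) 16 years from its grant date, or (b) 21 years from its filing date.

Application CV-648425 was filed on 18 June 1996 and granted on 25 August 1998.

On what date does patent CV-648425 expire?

(a) grant + 16 years → 25 August 2014.
(b) filing + 21 years → 18 June 2017.
Later of the two: 18 June 2017.

June 18, 2017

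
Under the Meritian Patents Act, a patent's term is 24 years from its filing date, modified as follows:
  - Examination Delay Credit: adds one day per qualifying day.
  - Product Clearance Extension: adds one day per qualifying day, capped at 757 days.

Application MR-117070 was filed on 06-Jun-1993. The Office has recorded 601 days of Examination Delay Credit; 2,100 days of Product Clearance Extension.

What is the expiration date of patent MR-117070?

February 23, 2021

Base term: filing date + 24 years → 6 June 2017.
Examination Delay Credit: +601 days → 28 January 2019.
Product Clearance Extension: 2100 days claimed exceeds the 757-day cap, so +757 days → 23 February 2021.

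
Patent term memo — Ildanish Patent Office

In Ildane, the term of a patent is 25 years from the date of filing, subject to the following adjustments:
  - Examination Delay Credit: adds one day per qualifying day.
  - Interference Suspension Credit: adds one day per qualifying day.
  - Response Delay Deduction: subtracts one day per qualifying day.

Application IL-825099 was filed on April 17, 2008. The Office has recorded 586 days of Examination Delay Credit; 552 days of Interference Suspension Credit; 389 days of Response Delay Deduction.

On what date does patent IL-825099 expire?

Base term: filing date + 25 years → 17 April 2033.
Examination Delay Credit: +586 days → 24 November 2034.
Interference Suspension Credit: +552 days → 29 May 2036.
Response Delay Deduction: −389 days → 6 May 2035.

2035-05-06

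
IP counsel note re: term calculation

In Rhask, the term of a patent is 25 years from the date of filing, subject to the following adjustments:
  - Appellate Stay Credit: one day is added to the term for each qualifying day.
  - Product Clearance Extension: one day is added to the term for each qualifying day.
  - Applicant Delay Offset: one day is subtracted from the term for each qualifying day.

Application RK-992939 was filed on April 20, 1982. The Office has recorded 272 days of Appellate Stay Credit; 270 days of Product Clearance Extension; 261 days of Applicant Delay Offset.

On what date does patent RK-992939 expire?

Base term: filing date + 25 years → 20 April 2007.
Appellate Stay Credit: +272 days → 17 January 2008.
Product Clearance Extension: +270 days → 13 October 2008.
Applicant Delay Offset: −261 days → 26 January 2008.

January 26, 2008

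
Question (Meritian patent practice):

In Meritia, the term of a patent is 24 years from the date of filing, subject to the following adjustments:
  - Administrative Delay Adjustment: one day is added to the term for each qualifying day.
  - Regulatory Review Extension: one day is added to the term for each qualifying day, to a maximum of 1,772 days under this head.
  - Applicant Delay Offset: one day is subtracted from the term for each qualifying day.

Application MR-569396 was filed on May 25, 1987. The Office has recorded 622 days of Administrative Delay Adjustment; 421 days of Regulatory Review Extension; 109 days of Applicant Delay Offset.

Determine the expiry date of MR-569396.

Base term: filing date + 24 years → 25 May 2011.
Administrative Delay Adjustment: +622 days → 5 February 2013.
Regulatory Review Extension: 421 days (within the 1772-day cap) → +421 days → 2 April 2014.
Applicant Delay Offset: −109 days → 14 December 2013.

2013-12-14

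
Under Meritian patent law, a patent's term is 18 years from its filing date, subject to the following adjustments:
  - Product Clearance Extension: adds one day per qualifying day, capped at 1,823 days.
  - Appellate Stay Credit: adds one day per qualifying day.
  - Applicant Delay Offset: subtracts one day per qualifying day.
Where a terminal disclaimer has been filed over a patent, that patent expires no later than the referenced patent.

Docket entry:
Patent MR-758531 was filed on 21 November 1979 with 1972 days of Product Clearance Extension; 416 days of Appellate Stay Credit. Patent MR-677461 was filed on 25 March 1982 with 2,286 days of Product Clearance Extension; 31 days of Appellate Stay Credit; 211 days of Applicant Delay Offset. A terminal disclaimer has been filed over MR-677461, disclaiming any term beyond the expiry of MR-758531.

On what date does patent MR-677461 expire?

2004-01-08

Natural term of MR-677461:
  Base: filing + 18 years → 25 March 2000.
  Product Clearance Extension: 2286 days claimed exceeds the 1823-day cap, so +1823 days → 22 March 2005.
  Appellate Stay Credit: +31 days → 22 April 2005.
  Applicant Delay Offset: −211 days → 23 September 2004.
Expiry of referenced patent MR-758531:
  Base: filing + 18 years → 21 November 1997.
  Product Clearance Extension: 1972 days claimed exceeds the 1823-day cap, so +1823 days → 18 November 2002.
  Appellate Stay Credit: +416 days → 8 January 2004.
Terminal disclaimer: MR-677461 expires on the earlier of 23 September 2004 and 8 January 2004.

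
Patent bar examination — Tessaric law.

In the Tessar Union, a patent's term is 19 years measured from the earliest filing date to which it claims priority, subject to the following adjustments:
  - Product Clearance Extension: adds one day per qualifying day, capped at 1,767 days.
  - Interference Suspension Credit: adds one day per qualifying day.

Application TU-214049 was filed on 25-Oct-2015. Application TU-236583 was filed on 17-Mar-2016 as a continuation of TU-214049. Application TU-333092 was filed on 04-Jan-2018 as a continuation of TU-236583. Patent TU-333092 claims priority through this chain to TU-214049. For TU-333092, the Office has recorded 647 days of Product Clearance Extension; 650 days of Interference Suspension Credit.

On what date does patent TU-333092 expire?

Earliest priority filing: 25 October 2015.
Base term: 25 October 2015 + 19 years → 25 October 2034.
Product Clearance Extension: 647 days (within the 1767-day cap) → +647 days → 2 August 2036.
Interference Suspension Credit: +650 days → 14 May 2038.

May 14, 2038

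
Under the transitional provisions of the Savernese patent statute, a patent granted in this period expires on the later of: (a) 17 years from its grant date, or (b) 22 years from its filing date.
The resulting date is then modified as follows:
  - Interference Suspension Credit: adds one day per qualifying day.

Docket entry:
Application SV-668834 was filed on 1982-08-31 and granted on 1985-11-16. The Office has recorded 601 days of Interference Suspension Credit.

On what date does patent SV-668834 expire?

(a) grant + 17 years → 16 November 2002.
(b) filing + 22 years → 31 August 2004.
Later of the two: 31 August 2004.
Interference Suspension Credit: +601 days → 24 April 2006.

April 24, 2006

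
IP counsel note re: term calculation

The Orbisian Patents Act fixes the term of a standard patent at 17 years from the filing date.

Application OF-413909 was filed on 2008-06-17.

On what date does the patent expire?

2025-06-17

Filing date + 17 years → 17 June 2025.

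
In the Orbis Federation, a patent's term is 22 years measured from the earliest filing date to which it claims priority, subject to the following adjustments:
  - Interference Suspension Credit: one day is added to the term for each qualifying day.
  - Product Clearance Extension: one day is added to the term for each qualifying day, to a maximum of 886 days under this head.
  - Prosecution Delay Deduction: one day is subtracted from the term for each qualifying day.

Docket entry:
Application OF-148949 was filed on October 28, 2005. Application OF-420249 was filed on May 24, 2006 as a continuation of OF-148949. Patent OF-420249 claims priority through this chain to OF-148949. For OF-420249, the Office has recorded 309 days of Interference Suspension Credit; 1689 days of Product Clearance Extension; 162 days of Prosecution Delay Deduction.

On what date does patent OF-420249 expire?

August 26, 2030

Earliest priority filing: 28 October 2005.
Base term: 28 October 2005 + 22 years → 28 October 2027.
Interference Suspension Credit: +309 days → 1 September 2028.
Product Clearance Extension: 1689 days claimed exceeds the 886-day cap, so +886 days → 4 February 2031.
Prosecution Delay Deduction: −162 days → 26 August 2030.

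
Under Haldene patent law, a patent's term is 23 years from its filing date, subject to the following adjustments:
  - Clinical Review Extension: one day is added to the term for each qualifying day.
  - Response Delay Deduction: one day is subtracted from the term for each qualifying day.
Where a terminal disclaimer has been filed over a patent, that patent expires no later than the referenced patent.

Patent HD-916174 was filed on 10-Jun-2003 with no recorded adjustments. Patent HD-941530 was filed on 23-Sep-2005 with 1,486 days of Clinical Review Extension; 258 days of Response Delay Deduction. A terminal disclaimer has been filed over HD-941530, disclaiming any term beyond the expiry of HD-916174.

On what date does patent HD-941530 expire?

June 10, 2026

Natural term of HD-941530:
  Base: filing + 23 years → 23 September 2028.
  Clinical Review Extension: +1486 days → 18 October 2032.
  Response Delay Deduction: −258 days → 3 February 2032.
Expiry of referenced patent HD-916174:
  Base: filing + 23 years → 10 June 2026.
Terminal disclaimer: HD-941530 expires on the earlier of 3 February 2032 and 10 June 2026.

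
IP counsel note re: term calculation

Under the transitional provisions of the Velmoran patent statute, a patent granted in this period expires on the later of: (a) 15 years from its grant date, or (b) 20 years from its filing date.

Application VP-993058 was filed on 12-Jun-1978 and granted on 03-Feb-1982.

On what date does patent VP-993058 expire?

(a) grant + 15 years → 3 February 1997.
(b) filing + 20 years → 12 June 1998.
Later of the two: 12 June 1998.

1998-06-12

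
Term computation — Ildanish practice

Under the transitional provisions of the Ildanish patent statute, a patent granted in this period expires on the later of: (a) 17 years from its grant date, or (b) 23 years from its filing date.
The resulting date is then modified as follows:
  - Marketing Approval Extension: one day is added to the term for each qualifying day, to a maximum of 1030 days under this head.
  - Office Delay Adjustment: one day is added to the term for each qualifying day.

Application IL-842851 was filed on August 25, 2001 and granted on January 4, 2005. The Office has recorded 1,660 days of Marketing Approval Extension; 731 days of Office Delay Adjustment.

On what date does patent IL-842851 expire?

(a) grant + 17 years → 4 January 2022.
(b) filing + 23 years → 25 August 2024.
Later of the two: 25 August 2024.
Marketing Approval Extension: 1660 days claimed exceeds the 1030-day cap, so +1030 days → 21 June 2027.
Office Delay Adjustment: +731 days → 21 June 2029.

2029-06-21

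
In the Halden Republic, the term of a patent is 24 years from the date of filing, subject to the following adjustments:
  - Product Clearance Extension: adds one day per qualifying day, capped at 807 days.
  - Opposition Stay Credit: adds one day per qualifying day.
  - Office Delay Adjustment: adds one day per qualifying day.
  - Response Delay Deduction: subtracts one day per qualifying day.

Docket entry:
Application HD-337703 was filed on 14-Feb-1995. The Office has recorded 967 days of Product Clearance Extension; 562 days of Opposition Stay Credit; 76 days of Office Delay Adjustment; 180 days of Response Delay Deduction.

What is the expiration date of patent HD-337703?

2022-08-02

Base term: filing date + 24 years → 14 February 2019.
Product Clearance Extension: 967 days claimed exceeds the 807-day cap, so +807 days → 1 May 2021.
Opposition Stay Credit: +562 days → 14 November 2022.
Office Delay Adjustment: +76 days → 29 January 2023.
Response Delay Deduction: −180 days → 2 August 2022.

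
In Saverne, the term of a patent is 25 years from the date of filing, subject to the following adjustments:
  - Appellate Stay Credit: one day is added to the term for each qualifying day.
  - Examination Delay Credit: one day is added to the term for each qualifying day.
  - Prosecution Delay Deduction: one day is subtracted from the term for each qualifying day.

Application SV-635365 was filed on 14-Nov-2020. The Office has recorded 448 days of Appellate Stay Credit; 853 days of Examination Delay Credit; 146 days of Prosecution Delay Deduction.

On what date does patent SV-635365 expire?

Base term: filing date + 25 years → 14 November 2045.
Appellate Stay Credit: +448 days → 5 February 2047.
Examination Delay Credit: +853 days → 7 June 2049.
Prosecution Delay Deduction: −146 days → 12 January 2049.

2049-01-12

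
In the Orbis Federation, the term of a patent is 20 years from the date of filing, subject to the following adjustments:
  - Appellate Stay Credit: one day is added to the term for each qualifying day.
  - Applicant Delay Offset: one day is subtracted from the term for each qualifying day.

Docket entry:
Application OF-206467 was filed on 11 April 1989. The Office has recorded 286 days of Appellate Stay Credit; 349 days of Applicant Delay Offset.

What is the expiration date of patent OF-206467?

2009-02-07

Base term: filing date + 20 years → 11 April 2009.
Appellate Stay Credit: +286 days → 22 January 2010.
Applicant Delay Offset: −349 days → 7 February 2009.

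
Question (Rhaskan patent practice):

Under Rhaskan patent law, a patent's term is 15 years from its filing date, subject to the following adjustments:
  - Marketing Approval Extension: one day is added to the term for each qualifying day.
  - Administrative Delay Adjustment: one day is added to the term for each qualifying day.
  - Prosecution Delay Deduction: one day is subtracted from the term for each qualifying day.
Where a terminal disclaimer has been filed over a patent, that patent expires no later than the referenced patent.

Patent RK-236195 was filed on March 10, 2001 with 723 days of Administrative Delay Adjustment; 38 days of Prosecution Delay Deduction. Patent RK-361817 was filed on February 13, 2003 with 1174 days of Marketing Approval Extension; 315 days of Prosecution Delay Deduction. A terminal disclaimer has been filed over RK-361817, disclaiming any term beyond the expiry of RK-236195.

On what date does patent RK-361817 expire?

Natural term of RK-361817:
  Base: filing + 15 years → 13 February 2018.
  Marketing Approval Extension: +1174 days → 2 May 2021.
  Prosecution Delay Deduction: −315 days → 21 June 2020.
Expiry of referenced patent RK-236195:
  Base: filing + 15 years → 10 March 2016.
  Administrative Delay Adjustment: +723 days → 3 March 2018.
  Prosecution Delay Deduction: −38 days → 24 January 2018.
Terminal disclaimer: RK-361817 expires on the earlier of 21 June 2020 and 24 January 2018.

January 24, 2018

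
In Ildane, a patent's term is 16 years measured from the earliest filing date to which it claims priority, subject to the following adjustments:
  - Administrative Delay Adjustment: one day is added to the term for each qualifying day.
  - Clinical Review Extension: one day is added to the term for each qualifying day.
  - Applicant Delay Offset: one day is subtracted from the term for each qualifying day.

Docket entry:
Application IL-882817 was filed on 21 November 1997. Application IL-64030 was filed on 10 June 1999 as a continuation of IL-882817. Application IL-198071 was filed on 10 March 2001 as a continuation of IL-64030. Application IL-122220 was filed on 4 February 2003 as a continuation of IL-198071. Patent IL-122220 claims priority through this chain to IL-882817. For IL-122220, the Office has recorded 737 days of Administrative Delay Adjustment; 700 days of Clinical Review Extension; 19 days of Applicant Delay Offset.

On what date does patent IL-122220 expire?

Earliest priority filing: 21 November 1997.
Base term: 21 November 1997 + 16 years → 21 November 2013.
Administrative Delay Adjustment: +737 days → 28 November 2015.
Clinical Review Extension: +700 days → 28 October 2017.
Applicant Delay Offset: −19 days → 9 October 2017.

2017-10-09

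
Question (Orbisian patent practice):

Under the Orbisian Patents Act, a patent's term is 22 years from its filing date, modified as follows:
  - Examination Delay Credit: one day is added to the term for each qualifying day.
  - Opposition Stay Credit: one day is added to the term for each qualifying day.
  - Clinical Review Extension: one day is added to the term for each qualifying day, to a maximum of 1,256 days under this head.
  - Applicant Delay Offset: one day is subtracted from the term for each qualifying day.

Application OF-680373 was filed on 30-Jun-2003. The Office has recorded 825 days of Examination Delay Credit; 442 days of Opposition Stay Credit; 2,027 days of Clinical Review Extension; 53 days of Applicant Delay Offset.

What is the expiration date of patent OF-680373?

Base term: filing date + 22 years → 30 June 2025.
Examination Delay Credit: +825 days → 3 October 2027.
Opposition Stay Credit: +442 days → 18 December 2028.
Clinical Review Extension: 2027 days claimed exceeds the 1256-day cap, so +1256 days → 27 May 2032.
Applicant Delay Offset: −53 days → 4 April 2032.

April 4, 2032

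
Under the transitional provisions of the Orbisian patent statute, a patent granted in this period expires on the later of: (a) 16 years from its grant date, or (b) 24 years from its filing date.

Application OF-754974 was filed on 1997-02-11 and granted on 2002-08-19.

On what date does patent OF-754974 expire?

February 11, 2021

(a) grant + 16 years → 19 August 2018.
(b) filing + 24 years → 11 February 2021.
Later of the two: 11 February 2021.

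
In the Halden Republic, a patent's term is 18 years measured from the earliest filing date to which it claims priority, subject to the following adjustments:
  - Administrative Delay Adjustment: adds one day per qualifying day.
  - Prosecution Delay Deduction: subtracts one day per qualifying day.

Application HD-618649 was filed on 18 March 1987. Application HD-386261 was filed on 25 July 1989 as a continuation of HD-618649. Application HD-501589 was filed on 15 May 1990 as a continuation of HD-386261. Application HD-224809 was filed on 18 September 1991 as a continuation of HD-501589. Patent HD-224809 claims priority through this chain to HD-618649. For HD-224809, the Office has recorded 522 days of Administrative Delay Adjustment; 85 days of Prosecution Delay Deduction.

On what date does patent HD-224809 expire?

May 29, 2006

Earliest priority filing: 18 March 1987.
Base term: 18 March 1987 + 18 years → 18 March 2005.
Administrative Delay Adjustment: +522 days → 22 August 2006.
Prosecution Delay Deduction: −85 days → 29 May 2006.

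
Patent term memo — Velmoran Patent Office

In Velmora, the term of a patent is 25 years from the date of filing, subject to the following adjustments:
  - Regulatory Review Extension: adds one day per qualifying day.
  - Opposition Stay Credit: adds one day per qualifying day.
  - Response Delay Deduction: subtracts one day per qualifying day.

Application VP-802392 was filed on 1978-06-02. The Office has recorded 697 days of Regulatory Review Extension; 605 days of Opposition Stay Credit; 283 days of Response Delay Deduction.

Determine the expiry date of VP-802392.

2006-03-17

Base term: filing date + 25 years → 2 June 2003.
Regulatory Review Extension: +697 days → 29 April 2005.
Opposition Stay Credit: +605 days → 25 December 2006.
Response Delay Deduction: −283 days → 17 March 2006.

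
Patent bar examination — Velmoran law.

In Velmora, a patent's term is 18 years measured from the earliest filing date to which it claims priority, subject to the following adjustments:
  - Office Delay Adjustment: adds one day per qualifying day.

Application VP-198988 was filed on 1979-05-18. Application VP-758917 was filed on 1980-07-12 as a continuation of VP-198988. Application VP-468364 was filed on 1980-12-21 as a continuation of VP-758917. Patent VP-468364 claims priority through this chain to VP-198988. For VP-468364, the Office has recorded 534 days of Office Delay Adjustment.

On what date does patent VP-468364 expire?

1998-11-03

Earliest priority filing: 18 May 1979.
Base term: 18 May 1979 + 18 years → 18 May 1997.
Office Delay Adjustment: +534 days → 3 November 1998.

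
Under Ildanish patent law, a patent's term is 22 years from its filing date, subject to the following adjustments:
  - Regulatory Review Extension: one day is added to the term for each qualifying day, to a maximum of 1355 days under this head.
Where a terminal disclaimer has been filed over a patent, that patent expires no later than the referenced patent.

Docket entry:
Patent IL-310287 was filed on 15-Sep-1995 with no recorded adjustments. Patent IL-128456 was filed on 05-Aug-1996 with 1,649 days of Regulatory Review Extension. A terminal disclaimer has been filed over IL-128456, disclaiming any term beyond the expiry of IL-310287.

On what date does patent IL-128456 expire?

Natural term of IL-128456:
  Base: filing + 22 years → 5 August 2018.
  Regulatory Review Extension: 1649 days claimed exceeds the 1355-day cap, so +1355 days → 21 April 2022.
Expiry of referenced patent IL-310287:
  Base: filing + 22 years → 15 September 2017.
Terminal disclaimer: IL-128456 expires on the earlier of 21 April 2022 and 15 September 2017.

September 15, 2017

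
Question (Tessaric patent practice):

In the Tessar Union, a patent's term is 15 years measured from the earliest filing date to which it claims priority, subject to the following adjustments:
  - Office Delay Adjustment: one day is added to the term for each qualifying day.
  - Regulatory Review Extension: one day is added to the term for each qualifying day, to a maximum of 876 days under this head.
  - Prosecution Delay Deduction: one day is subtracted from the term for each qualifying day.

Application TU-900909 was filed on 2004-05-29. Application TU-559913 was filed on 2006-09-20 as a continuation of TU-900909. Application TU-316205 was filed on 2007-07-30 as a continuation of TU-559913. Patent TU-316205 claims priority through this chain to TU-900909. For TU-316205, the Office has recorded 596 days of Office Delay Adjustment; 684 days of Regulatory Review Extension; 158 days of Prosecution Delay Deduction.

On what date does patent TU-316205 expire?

2022-06-24

Earliest priority filing: 29 May 2004.
Base term: 29 May 2004 + 15 years → 29 May 2019.
Office Delay Adjustment: +596 days → 14 January 2021.
Regulatory Review Extension: 684 days (within the 876-day cap) → +684 days → 29 November 2022.
Prosecution Delay Deduction: −158 days → 24 June 2022.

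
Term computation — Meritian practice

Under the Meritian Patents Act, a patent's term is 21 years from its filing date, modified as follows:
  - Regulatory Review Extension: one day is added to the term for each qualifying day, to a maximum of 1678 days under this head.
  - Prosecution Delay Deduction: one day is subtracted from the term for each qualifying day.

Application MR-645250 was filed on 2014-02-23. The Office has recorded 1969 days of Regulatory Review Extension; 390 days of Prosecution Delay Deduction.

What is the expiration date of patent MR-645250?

Base term: filing date + 21 years → 23 February 2035.
Regulatory Review Extension: 1969 days claimed exceeds the 1678-day cap, so +1678 days → 28 September 2039.
Prosecution Delay Deduction: −390 days → 3 September 2038.

September 3, 2038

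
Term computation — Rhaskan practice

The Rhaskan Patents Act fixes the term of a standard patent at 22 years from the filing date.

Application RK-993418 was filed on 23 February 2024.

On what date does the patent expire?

Filing date + 22 years → 23 February 2046.

2046-02-23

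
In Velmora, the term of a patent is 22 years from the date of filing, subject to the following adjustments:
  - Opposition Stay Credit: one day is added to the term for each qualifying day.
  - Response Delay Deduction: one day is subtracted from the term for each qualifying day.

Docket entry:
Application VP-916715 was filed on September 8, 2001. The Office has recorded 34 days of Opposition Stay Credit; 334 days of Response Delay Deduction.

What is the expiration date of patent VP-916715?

Base term: filing date + 22 years → 8 September 2023.
Opposition Stay Credit: +34 days → 12 October 2023.
Response Delay Deduction: −334 days → 12 November 2022.

2022-11-12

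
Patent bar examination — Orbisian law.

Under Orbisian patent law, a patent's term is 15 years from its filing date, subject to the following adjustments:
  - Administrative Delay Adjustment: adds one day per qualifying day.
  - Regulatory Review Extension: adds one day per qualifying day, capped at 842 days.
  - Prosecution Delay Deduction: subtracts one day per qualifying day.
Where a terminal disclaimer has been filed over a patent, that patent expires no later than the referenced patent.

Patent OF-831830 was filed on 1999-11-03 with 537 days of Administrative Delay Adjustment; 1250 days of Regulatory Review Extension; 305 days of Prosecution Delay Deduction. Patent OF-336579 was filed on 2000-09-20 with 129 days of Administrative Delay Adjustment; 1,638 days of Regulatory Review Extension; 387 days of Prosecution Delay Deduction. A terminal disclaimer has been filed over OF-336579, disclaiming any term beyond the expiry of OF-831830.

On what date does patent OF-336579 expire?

April 26, 2017

Natural term of OF-336579:
  Base: filing + 15 years → 20 September 2015.
  Administrative Delay Adjustment: +129 days → 27 January 2016.
  Regulatory Review Extension: 1638 days claimed exceeds the 842-day cap, so +842 days → 18 May 2018.
  Prosecution Delay Deduction: −387 days → 26 April 2017.
Expiry of referenced patent OF-831830:
  Base: filing + 15 years → 3 November 2014.
  Administrative Delay Adjustment: +537 days → 23 April 2016.
  Regulatory Review Extension: 1250 days claimed exceeds the 842-day cap, so +842 days → 13 August 2018.
  Prosecution Delay Deduction: −305 days → 12 October 2017.
Terminal disclaimer: OF-336579 expires on the earlier of 26 April 2017 and 12 October 2017.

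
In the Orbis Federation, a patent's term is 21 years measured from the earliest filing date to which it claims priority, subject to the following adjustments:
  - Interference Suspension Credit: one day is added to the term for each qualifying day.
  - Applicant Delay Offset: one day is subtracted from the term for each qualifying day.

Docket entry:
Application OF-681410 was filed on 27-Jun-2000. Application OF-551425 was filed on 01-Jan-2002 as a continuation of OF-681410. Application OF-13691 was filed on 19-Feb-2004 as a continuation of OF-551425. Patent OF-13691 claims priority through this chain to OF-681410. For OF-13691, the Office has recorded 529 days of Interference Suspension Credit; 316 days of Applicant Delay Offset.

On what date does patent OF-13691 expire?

Earliest priority filing: 27 June 2000.
Base term: 27 June 2000 + 21 years → 27 June 2021.
Interference Suspension Credit: +529 days → 8 December 2022.
Applicant Delay Offset: −316 days → 26 January 2022.

2022-01-26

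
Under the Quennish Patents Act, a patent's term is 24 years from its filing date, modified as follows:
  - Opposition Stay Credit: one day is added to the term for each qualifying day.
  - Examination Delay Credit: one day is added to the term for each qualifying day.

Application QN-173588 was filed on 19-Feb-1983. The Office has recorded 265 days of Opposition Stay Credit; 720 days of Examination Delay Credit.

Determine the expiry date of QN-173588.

2009-10-31

Base term: filing date + 24 years → 19 February 2007.
Opposition Stay Credit: +265 days → 11 November 2007.
Examination Delay Credit: +720 days → 31 October 2009.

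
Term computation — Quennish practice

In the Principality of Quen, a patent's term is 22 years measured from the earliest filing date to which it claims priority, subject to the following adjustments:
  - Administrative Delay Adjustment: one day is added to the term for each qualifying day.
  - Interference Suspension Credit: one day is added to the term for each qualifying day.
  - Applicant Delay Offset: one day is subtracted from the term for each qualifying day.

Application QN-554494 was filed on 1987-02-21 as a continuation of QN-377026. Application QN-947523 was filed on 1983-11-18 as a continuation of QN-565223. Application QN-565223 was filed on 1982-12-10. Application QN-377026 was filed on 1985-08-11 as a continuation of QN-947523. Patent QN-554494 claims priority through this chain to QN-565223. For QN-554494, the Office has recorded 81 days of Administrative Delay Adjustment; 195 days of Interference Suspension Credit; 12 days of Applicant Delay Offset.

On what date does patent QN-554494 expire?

Earliest priority filing: 10 December 1982.
Base term: 10 December 1982 + 22 years → 10 December 2004.
Administrative Delay Adjustment: +81 days → 1 March 2005.
Interference Suspension Credit: +195 days → 12 September 2005.
Applicant Delay Offset: −12 days → 31 August 2005.

August 31, 2005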